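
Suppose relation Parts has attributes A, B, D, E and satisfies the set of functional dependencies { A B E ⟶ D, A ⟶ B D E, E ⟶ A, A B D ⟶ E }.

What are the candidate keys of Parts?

(A), (E)

{A}⁺: A→BDE adds B, D, E → {A, B, D, E}.
{E}⁺: E→A adds A; A→BDE adds B, D → {A, B, D, E}.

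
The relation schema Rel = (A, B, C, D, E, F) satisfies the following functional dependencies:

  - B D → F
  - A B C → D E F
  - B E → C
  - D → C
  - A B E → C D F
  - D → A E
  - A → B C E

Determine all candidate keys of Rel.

{A}, {D}

{A}⁺: A→BCE adds B, C, E; ABC→DEF adds D, F → {A, B, C, D, E, F}.
{D}⁺: D→C adds C; D→AE adds A, E; A→BCE adds B; BD→F adds F → {A, B, C, D, E, F}.
Any other superkey contains one of these as a subset, so there are no further candidate keys.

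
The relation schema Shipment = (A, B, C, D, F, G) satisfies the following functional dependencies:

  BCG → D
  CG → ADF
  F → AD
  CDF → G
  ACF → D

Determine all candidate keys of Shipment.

(B, C, F), (B, C, G)

Attributes B, C never appear on any right-hand side, so every candidate key must contain {B, C}.
{B, C}⁺ = {B, C}, which is not all of the schema, so we must add further attributes.
{B, C, F}⁺: F→AD adds A, D; CDF→G adds G → {A, B, C, D, F, G}. Minimal: {C, F}⁺ = {A, C, D, F, G}; {B, F}⁺ = {A, B, D, F}; {B, C}⁺ = {B, C} — none reach the full schema.
{B, C, G}⁺: BCG→D adds D; CG→ADF adds A, F → {A, B, C, D, F, G}. Minimal: {C, G}⁺ = {A, C, D, F, G}; {B, G}⁺ = {B, G}; {B, C}⁺ = {B, C} — none reach the full schema.
Any other superkey contains one of these as a subset, so there are no further candidate keys.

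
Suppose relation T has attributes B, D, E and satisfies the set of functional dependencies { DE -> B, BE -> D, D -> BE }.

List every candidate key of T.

(D), (B, E)

{D}⁺: D→BE adds B, E → {B, D, E}.
{B, E}⁺: BE→D adds D → {B, D, E}.
Any other superkey contains one of these as a subset, so there are no further candidate keys.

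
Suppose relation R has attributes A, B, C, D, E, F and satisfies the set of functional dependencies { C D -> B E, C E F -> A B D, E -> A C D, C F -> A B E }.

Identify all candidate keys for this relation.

CF, EF

Attribute F never appears on the right-hand side of any dependency, so F must belong to every candidate key.
{F}⁺ = {F}, which is not all of the schema, so we must add further attributes.
{C, F}⁺: CF→ABE adds A, B, E; CEF→ABD adds D → {A, B, C, D, E, F}. Minimal: {F}⁺ = {F}; {C}⁺ = {C} — none reach the full schema.
{E, F}⁺: E→ACD adds A, C, D; CF→ABE adds B → {A, B, C, D, E, F}. Minimal: {F}⁺ = {F}; {E}⁺ = {A, B, C, D, E} — none reach the full schema.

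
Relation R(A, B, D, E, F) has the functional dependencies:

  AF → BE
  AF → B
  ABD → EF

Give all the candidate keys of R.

{A, B, D}, {A, D, F}

Attributes A, D never appear on any right-hand side, so every candidate key must contain {A, D}.
{A, D}⁺ = {A, D}, which is not all of the schema, so we must add further attributes.
{A, B, D}⁺: ABD→EF adds E, F → {A, B, D, E, F}. Minimal: {B, D}⁺ = {B, D}; {A, D}⁺ = {A, D}; {A, B}⁺ = {A, B} — none reach the full schema.
{A, D, F}⁺: AF→BE adds B, E → {A, B, D, E, F}. Minimal: {D, F}⁺ = {D, F}; {A, F}⁺ = {A, B, E, F}; {A, D}⁺ = {A, D} — none reach the full schema.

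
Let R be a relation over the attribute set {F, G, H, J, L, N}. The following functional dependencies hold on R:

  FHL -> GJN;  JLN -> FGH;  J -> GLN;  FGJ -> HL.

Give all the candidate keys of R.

{J}⁺: J→GLN adds G, L, N; JLN→FGH adds F, H → {F, G, H, J, L, N}.
{F, H, L}⁺: FHL→GJN adds G, J, N → {F, G, H, J, L, N}.
Any other superkey contains one of these as a subset, so there are no further candidate keys.

{J}, {F, H, L}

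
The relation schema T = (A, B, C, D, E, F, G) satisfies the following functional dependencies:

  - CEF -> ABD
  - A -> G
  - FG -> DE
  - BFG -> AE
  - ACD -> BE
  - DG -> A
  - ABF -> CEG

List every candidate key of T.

{A, B, F}; {A, C, F}; {B, F, G}; {C, E, F}; {C, F, G}

Attribute F never appears on the right-hand side of any dependency, so F must belong to every candidate key.
{F}⁺ = {F}, which is not all of the schema, so we must add further attributes.
{A, B, F}⁺: A→G adds G; FG→DE adds D, E; ABF→CEG adds C → {A, B, C, D, E, F, G}.
{A, C, F}⁺: A→G adds G; FG→DE adds D, E; ACD→BE adds B → {A, B, C, D, E, F, G}.
{B, F, G}⁺: FG→DE adds D, E; BFG→AE adds A; ABF→CEG adds C → {A, B, C, D, E, F, G}.
{C, E, F}⁺: CEF→ABD adds A, B, D; A→G adds G → {A, B, C, D, E, F, G}.
{C, F, G}⁺: FG→DE adds D, E; DG→A adds A; CEF→ABD adds B → {A, B, C, D, E, F, G}.
Any other superkey contains one of these as a subset, so there are no further candidate keys.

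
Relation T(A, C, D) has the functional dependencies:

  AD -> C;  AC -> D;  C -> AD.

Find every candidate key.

{C}, {A, D}

{C}⁺: C→AD adds A, D → {A, C, D}.
{A, D}⁺: AD→C adds C → {A, C, D}. Minimal: {D}⁺ = {D}; {A}⁺ = {A} — none reach the full schema.
Any other superkey contains one of these as a subset, so there are no further candidate keys.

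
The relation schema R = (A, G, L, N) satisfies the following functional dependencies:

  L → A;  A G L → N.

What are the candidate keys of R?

{G, L}

Attributes G, L never appear on any right-hand side, so every candidate key must contain {G, L}.
{G, L}⁺ = {A, G, L, N}, which is all of the schema, so {G, L} is the only candidate key.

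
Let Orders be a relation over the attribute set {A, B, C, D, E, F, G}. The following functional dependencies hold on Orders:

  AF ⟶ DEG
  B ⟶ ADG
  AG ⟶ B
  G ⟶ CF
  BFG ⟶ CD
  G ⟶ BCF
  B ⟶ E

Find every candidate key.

{B}; {G}; {A, F}

{B}⁺: B→ADG adds A, D, G; G→CF adds C, F; B→E adds E → {A, B, C, D, E, F, G}.
{G}⁺: G→CF adds C, F; G→BCF adds B; B→E adds E; B→ADG adds A, D → {A, B, C, D, E, F, G}.
{A, F}⁺: AF→DEG adds D, E, G; AG→B adds B; G→CF adds C → {A, B, C, D, E, F, G}.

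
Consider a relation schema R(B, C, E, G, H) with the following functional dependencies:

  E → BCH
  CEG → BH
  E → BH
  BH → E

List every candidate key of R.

Attribute G never appears on the right-hand side of any dependency, so G must belong to every candidate key.
{G}⁺ = {G}, which is not all of the schema, so we must add further attributes.
{E, G}⁺: E→BCH adds B, C, H → {B, C, E, G, H}. Minimal: {G}⁺ = {G}; {E}⁺ = {B, C, E, H} — none reach the full schema.
{B, G, H}⁺: BH→E adds E; E→BCH adds C → {B, C, E, G, H}. Minimal: {G, H}⁺ = {G, H}; {B, H}⁺ = {B, C, E, H}; {B, G}⁺ = {B, G} — none reach the full schema.

(E, G); (B, G, H)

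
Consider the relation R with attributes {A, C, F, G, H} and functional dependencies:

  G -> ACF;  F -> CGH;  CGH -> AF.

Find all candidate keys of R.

F; G

{F}⁺: F→CGH adds C, G, H; CGH→AF adds A → {A, C, F, G, H}.
{G}⁺: G→ACF adds A, C, F; F→CGH adds H → {A, C, F, G, H}.
Any other superkey contains one of these as a subset, so there are no further candidate keys.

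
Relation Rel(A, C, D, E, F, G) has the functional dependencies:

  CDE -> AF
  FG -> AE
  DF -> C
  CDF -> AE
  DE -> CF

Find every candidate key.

{D, E, G}⁺: DE→CF adds C, F; CDE→AF adds A → {A, C, D, E, F, G}.
{D, F, G}⁺: FG→AE adds A, E; DF→C adds C → {A, C, D, E, F, G}.

{D, E, G}, {D, F, G}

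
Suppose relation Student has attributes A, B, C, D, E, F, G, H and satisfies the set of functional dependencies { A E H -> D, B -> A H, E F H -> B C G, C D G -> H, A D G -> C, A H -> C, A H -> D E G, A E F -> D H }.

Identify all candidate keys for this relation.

Attribute F never appears on the right-hand side of any dependency, so F must belong to every candidate key.
{F}⁺ = {F}, which is not all of the schema, so we must add further attributes.
{B, F}⁺: B→AH adds A, H; AH→C adds C; AH→DEG adds D, E, G → {A, B, C, D, E, F, G, H}. Minimal: {F}⁺ = {F}; {B}⁺ = {A, B, C, D, E, G, H} — none reach the full schema.
{A, E, F}⁺: AEF→DH adds D, H; EFH→BCG adds B, C, G → {A, B, C, D, E, F, G, H}. Minimal: {E, F}⁺ = {E, F}; {A, F}⁺ = {A, F}; {A, E}⁺ = {A, E} — none reach the full schema.
{A, F, H}⁺: AH→C adds C; AH→DEG adds D, E, G; EFH→BCG adds B → {A, B, C, D, E, F, G, H}. Minimal: {F, H}⁺ = {F, H}; {A, H}⁺ = {A, C, D, E, G, H}; {A, F}⁺ = {A, F} — none reach the full schema.
{E, F, H}⁺: EFH→BCG adds B, C, G; B→AH adds A; AH→DEG adds D → {A, B, C, D, E, F, G, H}. Minimal: {F, H}⁺ = {F, H}; {E, H}⁺ = {E, H}; {E, F}⁺ = {E, F} — none reach the full schema.
{A, D, F, G}⁺: ADG→C adds C; CDG→H adds H; AH→DEG adds E; EFH→BCG adds B → {A, B, C, D, E, F, G, H}. Minimal: {D, F, G}⁺ = {D, F, G}; {A, F, G}⁺ = {A, F, G}; {A, D, G}⁺ = {A, C, D, E, G, H}; … — none reach the full schema.
{C, D, E, F, G}⁺: CDG→H adds H; EFH→BCG adds B; B→AH adds A → {A, B, C, D, E, F, G, H}. Minimal: {D, E, F, G}⁺ = {D, E, F, G}; {C, E, F, G}⁺ = {C, E, F, G}; {C, D, F, G}⁺ = {C, D, F, G, H}; … — none reach the full schema.

{B, F}, {A, E, F}, {A, F, H}, {E, F, H}, {A, D, F, G}, {C, D, E, F, G}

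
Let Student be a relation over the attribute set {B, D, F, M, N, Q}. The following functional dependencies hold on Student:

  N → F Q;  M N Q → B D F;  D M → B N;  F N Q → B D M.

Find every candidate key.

{N}; {D, M}

{N}⁺: N→FQ adds F, Q; FNQ→BDM adds B, D, M → {B, D, F, M, N, Q}.
{D, M}⁺: DM→BN adds B, N; N→FQ adds F, Q → {B, D, F, M, N, Q}. Minimal: {M}⁺ = {M}; {D}⁺ = {D} — none reach the full schema.
Any other superkey contains one of these as a subset, so there are no further candidate keys.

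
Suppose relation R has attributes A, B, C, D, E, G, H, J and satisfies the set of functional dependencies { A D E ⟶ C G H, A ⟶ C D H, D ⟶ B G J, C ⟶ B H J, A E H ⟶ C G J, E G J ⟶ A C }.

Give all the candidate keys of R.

Attribute E never appears on the right-hand side of any dependency, so E must belong to every candidate key.
{E}⁺ = {E}, which is not all of the schema, so we must add further attributes.
{A, E}⁺: A→CDH adds C, D, H; D→BGJ adds B, G, J → {A, B, C, D, E, G, H, J}.
{D, E}⁺: D→BGJ adds B, G, J; EGJ→AC adds A, C; ADE→CGH adds H → {A, B, C, D, E, G, H, J}.
{C, E, G}⁺: C→BHJ adds B, H, J; EGJ→AC adds A; A→CDH adds D → {A, B, C, D, E, G, H, J}.
{E, G, J}⁺: EGJ→AC adds A, C; A→CDH adds D, H; D→BGJ adds B → {A, B, C, D, E, G, H, J}.

(A, E), (D, E), (C, E, G), (E, G, J)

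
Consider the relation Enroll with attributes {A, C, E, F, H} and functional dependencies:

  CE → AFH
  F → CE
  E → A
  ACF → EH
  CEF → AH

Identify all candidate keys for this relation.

(F); (C, E)

{F}⁺: F→CE adds C, E; E→A adds A; ACF→EH adds H → {A, C, E, F, H}.
{C, E}⁺: CE→AFH adds A, F, H → {A, C, E, F, H}.
Any other superkey contains one of these as a subset, so there are no further candidate keys.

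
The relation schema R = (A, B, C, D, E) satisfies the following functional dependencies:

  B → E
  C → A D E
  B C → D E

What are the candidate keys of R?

BC

Attributes B, C never appear on any right-hand side, so every candidate key must contain {B, C}.
{B, C}⁺ = {A, B, C, D, E}, which is all of the schema, so {B, C} is the only candidate key.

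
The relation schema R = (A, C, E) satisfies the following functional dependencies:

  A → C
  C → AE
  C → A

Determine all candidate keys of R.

{A}⁺: A→C adds C; C→AE adds E → {A, C, E}.
{C}⁺: C→AE adds A, E → {A, C, E}.
Any other superkey contains one of these as a subset, so there are no further candidate keys.

A, C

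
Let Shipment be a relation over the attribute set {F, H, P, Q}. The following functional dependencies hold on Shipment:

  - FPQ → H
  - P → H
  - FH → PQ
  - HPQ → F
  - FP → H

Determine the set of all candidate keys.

{F, H}⁺: FH→PQ adds P, Q → {F, H, P, Q}.
{F, P}⁺: P→H adds H; FH→PQ adds Q → {F, H, P, Q}.
{P, Q}⁺: P→H adds H; HPQ→F adds F → {F, H, P, Q}.
Any other superkey contains one of these as a subset, so there are no further candidate keys.

{F, H}, {F, P}, {P, Q}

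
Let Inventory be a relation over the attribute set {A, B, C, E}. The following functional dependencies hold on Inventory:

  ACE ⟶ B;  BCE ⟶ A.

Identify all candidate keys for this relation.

Attributes C, E never appear on any right-hand side, so every candidate key must contain {C, E}.
{C, E}⁺ = {C, E}, which is not all of the schema, so we must add further attributes.
{A, C, E}⁺: ACE→B adds B → {A, B, C, E}. Minimal: {C, E}⁺ = {C, E}; {A, E}⁺ = {A, E}; {A, C}⁺ = {A, C} — none reach the full schema.
{B, C, E}⁺: BCE→A adds A → {A, B, C, E}. Minimal: {C, E}⁺ = {C, E}; {B, E}⁺ = {B, E}; {B, C}⁺ = {B, C} — none reach the full schema.
Any other superkey contains one of these as a subset, so there are no further candidate keys.

{A, C, E}; {B, C, E}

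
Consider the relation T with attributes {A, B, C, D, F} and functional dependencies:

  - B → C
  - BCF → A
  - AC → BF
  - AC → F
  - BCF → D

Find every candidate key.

{A, B}⁺: B→C adds C; AC→BF adds F; BCF→D adds D → {A, B, C, D, F}. Minimal: {B}⁺ = {B, C}; {A}⁺ = {A} — none reach the full schema.
{A, C}⁺: AC→BF adds B, F; BCF→D adds D → {A, B, C, D, F}. Minimal: {C}⁺ = {C}; {A}⁺ = {A} — none reach the full schema.
{B, F}⁺: B→C adds C; BCF→A adds A; BCF→D adds D → {A, B, C, D, F}. Minimal: {F}⁺ = {F}; {B}⁺ = {B, C} — none reach the full schema.
Any other superkey contains one of these as a subset, so there are no further candidate keys.

AB, AC, BF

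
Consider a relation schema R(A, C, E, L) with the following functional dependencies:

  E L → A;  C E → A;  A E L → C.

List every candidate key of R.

(E, L)

Attributes E, L never appear on any right-hand side, so every candidate key must contain {E, L}.
{E, L}⁺ = {A, C, E, L}, which is all of the schema, so {E, L} is the only candidate key.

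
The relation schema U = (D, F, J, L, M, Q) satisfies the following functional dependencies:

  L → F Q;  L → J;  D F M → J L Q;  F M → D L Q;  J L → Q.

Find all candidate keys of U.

Attribute M never appears on the right-hand side of any dependency, so M must belong to every candidate key.
{M}⁺ = {M}, which is not all of the schema, so we must add further attributes.
{F, M}⁺: FM→DLQ adds D, L, Q; L→J adds J → {D, F, J, L, M, Q}.
{L, M}⁺: L→FQ adds F, Q; L→J adds J; FM→DLQ adds D → {D, F, J, L, M, Q}.

(F, M); (L, M)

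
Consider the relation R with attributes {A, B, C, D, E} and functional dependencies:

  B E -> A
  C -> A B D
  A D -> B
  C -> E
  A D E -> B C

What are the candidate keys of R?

{C}, {A, D, E}, {B, D, E}

{C}⁺: C→ABD adds A, B, D; C→E adds E → {A, B, C, D, E}.
{A, D, E}⁺: AD→B adds B; ADE→BC adds C → {A, B, C, D, E}. Minimal: {D, E}⁺ = {D, E}; {A, E}⁺ = {A, E}; {A, D}⁺ = {A, B, D} — none reach the full schema.
{B, D, E}⁺: BE→A adds A; ADE→BC adds C → {A, B, C, D, E}. Minimal: {D, E}⁺ = {D, E}; {B, E}⁺ = {A, B, E}; {B, D}⁺ = {B, D} — none reach the full schema.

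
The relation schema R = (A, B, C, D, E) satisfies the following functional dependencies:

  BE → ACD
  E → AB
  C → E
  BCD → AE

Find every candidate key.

{C}⁺: C→E adds E; E→AB adds A, B; BE→ACD adds D → {A, B, C, D, E}.
{E}⁺: E→AB adds A, B; BE→ACD adds C, D → {A, B, C, D, E}.
Any other superkey contains one of these as a subset, so there are no further candidate keys.

C; E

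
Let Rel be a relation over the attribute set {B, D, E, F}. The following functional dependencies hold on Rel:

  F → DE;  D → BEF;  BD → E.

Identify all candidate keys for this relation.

D, F

{D}⁺: D→BEF adds B, E, F → {B, D, E, F}.
{F}⁺: F→DE adds D, E; D→BEF adds B → {B, D, E, F}.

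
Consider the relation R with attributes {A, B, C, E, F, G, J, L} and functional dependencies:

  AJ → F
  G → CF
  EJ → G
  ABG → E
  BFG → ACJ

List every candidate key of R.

{B, G, L}; {B, E, J, L}

Attributes B, L never appear on any right-hand side, so every candidate key must contain {B, L}.
{B, L}⁺ = {B, L}, which is not all of the schema, so we must add further attributes.
{B, G, L}⁺: G→CF adds C, F; BFG→ACJ adds A, J; ABG→E adds E → {A, B, C, E, F, G, J, L}.
{B, E, J, L}⁺: EJ→G adds G; G→CF adds C, F; BFG→ACJ adds A → {A, B, C, E, F, G, J, L}.
Any other superkey contains one of these as a subset, so there are no further candidate keys.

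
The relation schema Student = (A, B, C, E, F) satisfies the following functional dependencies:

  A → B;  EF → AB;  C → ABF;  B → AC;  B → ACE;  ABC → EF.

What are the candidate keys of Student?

{A}⁺: A→B adds B; B→AC adds C; B→ACE adds E; ABC→EF adds F → {A, B, C, E, F}.
{B}⁺: B→AC adds A, C; B→ACE adds E; ABC→EF adds F → {A, B, C, E, F}.
{C}⁺: C→ABF adds A, B, F; B→ACE adds E → {A, B, C, E, F}.
{E, F}⁺: EF→AB adds A, B; B→AC adds C → {A, B, C, E, F}. Minimal: {F}⁺ = {F}; {E}⁺ = {E} — none reach the full schema.
Any other superkey contains one of these as a subset, so there are no further candidate keys.

{A}, {B}, {C}, {E, F}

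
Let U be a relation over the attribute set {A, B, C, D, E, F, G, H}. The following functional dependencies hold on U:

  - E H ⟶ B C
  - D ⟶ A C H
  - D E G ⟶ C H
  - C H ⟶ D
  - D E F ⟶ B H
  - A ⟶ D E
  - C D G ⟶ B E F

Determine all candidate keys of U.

Attribute G never appears on the right-hand side of any dependency, so G must belong to every candidate key.
{G}⁺ = {G}, which is not all of the schema, so we must add further attributes.
{A, G}⁺: A→DE adds D, E; D→ACH adds C, H; CDG→BEF adds B, F → {A, B, C, D, E, F, G, H}. Minimal: {G}⁺ = {G}; {A}⁺ = {A, B, C, D, E, H} — none reach the full schema.
{D, G}⁺: D→ACH adds A, C, H; A→DE adds E; CDG→BEF adds B, F → {A, B, C, D, E, F, G, H}. Minimal: {G}⁺ = {G}; {D}⁺ = {A, B, C, D, E, H} — none reach the full schema.
{C, G, H}⁺: CH→D adds D; CDG→BEF adds B, E, F; D→ACH adds A → {A, B, C, D, E, F, G, H}. Minimal: {G, H}⁺ = {G, H}; {C, H}⁺ = {A, B, C, D, E, H}; {C, G}⁺ = {C, G} — none reach the full schema.
{E, G, H}⁺: EH→BC adds B, C; CH→D adds D; CDG→BEF adds F; D→ACH adds A → {A, B, C, D, E, F, G, H}. Minimal: {G, H}⁺ = {G, H}; {E, H}⁺ = {A, B, C, D, E, H}; {E, G}⁺ = {E, G} — none reach the full schema.
Any other superkey contains one of these as a subset, so there are no further candidate keys.

{A, G}, {D, G}, {C, G, H}, {E, G, H}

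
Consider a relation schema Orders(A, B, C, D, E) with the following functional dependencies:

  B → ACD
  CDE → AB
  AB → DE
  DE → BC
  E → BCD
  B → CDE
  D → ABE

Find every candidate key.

{B}⁺: B→ACD adds A, C, D; AB→DE adds E → {A, B, C, D, E}.
{D}⁺: D→ABE adds A, B, E; B→ACD adds C → {A, B, C, D, E}.
{E}⁺: E→BCD adds B, C, D; D→ABE adds A → {A, B, C, D, E}.

B, D, E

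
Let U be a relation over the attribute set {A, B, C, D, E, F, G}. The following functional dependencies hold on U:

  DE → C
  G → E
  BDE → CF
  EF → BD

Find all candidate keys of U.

(A, F, G); (A, B, D, G)

{A, F, G}⁺: G→E adds E; EF→BD adds B, D; DE→C adds C → {A, B, C, D, E, F, G}. Minimal: {F, G}⁺ = {B, C, D, E, F, G}; {A, G}⁺ = {A, E, G}; {A, F}⁺ = {A, F} — none reach the full schema.
{A, B, D, G}⁺: G→E adds E; BDE→CF adds C, F → {A, B, C, D, E, F, G}. Minimal: {B, D, G}⁺ = {B, C, D, E, F, G}; {A, D, G}⁺ = {A, C, D, E, G}; {A, B, G}⁺ = {A, B, E, G}; … — none reach the full schema.
Any other superkey contains one of these as a subset, so there are no further candidate keys.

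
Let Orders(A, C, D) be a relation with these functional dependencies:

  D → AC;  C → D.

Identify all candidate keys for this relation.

{C}⁺: C→D adds D; D→AC adds A → {A, C, D}.
{D}⁺: D→AC adds A, C → {A, C, D}.
Any other superkey contains one of these as a subset, so there are no further candidate keys.

{C}; {D}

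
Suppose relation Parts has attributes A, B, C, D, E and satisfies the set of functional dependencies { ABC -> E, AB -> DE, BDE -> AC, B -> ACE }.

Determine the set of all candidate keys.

{B}⁺: B→ACE adds A, C, E; AB→DE adds D → {A, B, C, D, E}.
No other minimal superkey exists.

(B)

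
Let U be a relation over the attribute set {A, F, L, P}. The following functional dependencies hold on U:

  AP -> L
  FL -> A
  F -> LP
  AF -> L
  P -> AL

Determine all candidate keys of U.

{F}⁺: F→LP adds L, P; P→AL adds A → {A, F, L, P}.

{F}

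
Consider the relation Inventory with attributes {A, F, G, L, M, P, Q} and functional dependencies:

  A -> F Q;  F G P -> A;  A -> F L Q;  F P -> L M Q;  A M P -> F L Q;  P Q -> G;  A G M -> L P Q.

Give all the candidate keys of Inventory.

{A, P}⁺: A→FQ adds F, Q; A→FLQ adds L; FP→LMQ adds M; PQ→G adds G → {A, F, G, L, M, P, Q}. Minimal: {P}⁺ = {P}; {A}⁺ = {A, F, L, Q} — none reach the full schema.
{F, P}⁺: FP→LMQ adds L, M, Q; PQ→G adds G; FGP→A adds A → {A, F, G, L, M, P, Q}. Minimal: {P}⁺ = {P}; {F}⁺ = {F} — none reach the full schema.
{A, G, M}⁺: A→FQ adds F, Q; A→FLQ adds L; AGM→LPQ adds P → {A, F, G, L, M, P, Q}. Minimal: {G, M}⁺ = {G, M}; {A, M}⁺ = {A, F, L, M, Q}; {A, G}⁺ = {A, F, G, L, Q} — none reach the full schema.
Any other superkey contains one of these as a subset, so there are no further candidate keys.

(A, P), (F, P), (A, G, M)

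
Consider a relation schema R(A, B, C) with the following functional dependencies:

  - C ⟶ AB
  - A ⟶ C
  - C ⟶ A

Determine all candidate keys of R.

{A}⁺: A→C adds C; C→AB adds B → {A, B, C}.
{C}⁺: C→AB adds A, B → {A, B, C}.

{A}, {C}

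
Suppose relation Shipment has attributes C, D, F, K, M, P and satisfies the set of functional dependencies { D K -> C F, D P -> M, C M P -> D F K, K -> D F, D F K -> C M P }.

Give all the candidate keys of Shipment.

{K}⁺: K→DF adds D, F; DFK→CMP adds C, M, P → {C, D, F, K, M, P}.
{C, D, P}⁺: DP→M adds M; CMP→DFK adds F, K → {C, D, F, K, M, P}. Minimal: {D, P}⁺ = {D, M, P}; {C, P}⁺ = {C, P}; {C, D}⁺ = {C, D} — none reach the full schema.
{C, M, P}⁺: CMP→DFK adds D, F, K → {C, D, F, K, M, P}. Minimal: {M, P}⁺ = {M, P}; {C, P}⁺ = {C, P}; {C, M}⁺ = {C, M} — none reach the full schema.

K; CDP; CMP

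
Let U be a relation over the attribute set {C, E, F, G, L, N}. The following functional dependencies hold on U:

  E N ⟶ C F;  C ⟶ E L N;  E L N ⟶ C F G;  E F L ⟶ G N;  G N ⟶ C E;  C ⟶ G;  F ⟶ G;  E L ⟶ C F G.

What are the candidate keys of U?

(C); (E, L); (E, N); (F, N); (G, N)

{C}⁺: C→ELN adds E, L, N; ELN→CFG adds F, G → {C, E, F, G, L, N}.
{E, L}⁺: EL→CFG adds C, F, G; C→ELN adds N → {C, E, F, G, L, N}. Minimal: {L}⁺ = {L}; {E}⁺ = {E} — none reach the full schema.
{E, N}⁺: EN→CF adds C, F; C→ELN adds L; ELN→CFG adds G → {C, E, F, G, L, N}. Minimal: {N}⁺ = {N}; {E}⁺ = {E} — none reach the full schema.
{F, N}⁺: F→G adds G; GN→CE adds C, E; C→ELN adds L → {C, E, F, G, L, N}. Minimal: {N}⁺ = {N}; {F}⁺ = {F, G} — none reach the full schema.
{G, N}⁺: GN→CE adds C, E; EN→CF adds F; C→ELN adds L → {C, E, F, G, L, N}. Minimal: {N}⁺ = {N}; {G}⁺ = {G} — none reach the full schema.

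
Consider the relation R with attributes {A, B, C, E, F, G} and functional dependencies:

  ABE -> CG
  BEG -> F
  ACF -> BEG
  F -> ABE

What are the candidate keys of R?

{F}⁺: F→ABE adds A, B, E; ABE→CG adds C, G → {A, B, C, E, F, G}.
{A, B, E}⁺: ABE→CG adds C, G; BEG→F adds F → {A, B, C, E, F, G}. Minimal: {B, E}⁺ = {B, E}; {A, E}⁺ = {A, E}; {A, B}⁺ = {A, B} — none reach the full schema.
{B, E, G}⁺: BEG→F adds F; F→ABE adds A; ABE→CG adds C → {A, B, C, E, F, G}. Minimal: {E, G}⁺ = {E, G}; {B, G}⁺ = {B, G}; {B, E}⁺ = {B, E} — none reach the full schema.
Any other superkey contains one of these as a subset, so there are no further candidate keys.

{F}, {A, B, E}, {B, E, G}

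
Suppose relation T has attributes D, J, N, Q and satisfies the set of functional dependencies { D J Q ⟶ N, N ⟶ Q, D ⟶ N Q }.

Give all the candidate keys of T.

DJ

Attributes D, J never appear on any right-hand side, so every candidate key must contain {D, J}.
{D, J}⁺ = {D, J, N, Q}, which is all of the schema, so {D, J} is the only candidate key.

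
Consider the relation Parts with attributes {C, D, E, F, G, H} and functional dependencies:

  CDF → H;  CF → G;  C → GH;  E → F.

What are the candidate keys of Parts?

(C, D, E)

{C, D, E}⁺: C→GH adds G, H; E→F adds F → {C, D, E, F, G, H}. Minimal: {D, E}⁺ = {D, E, F}; {C, E}⁺ = {C, E, F, G, H}; {C, D}⁺ = {C, D, G, H} — none reach the full schema.
No other minimal superkey exists.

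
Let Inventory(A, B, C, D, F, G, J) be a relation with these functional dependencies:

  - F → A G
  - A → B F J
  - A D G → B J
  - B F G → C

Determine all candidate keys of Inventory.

{A, D}⁺: A→BFJ adds B, F, J; F→AG adds G; BFG→C adds C → {A, B, C, D, F, G, J}. Minimal: {D}⁺ = {D}; {A}⁺ = {A, B, C, F, G, J} — none reach the full schema.
{D, F}⁺: F→AG adds A, G; A→BFJ adds B, J; BFG→C adds C → {A, B, C, D, F, G, J}. Minimal: {F}⁺ = {A, B, C, F, G, J}; {D}⁺ = {D} — none reach the full schema.

(A, D), (D, F)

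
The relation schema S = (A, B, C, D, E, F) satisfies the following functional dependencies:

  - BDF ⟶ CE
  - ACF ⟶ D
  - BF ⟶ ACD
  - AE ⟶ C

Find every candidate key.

{B, F}⁺: BF→ACD adds A, C, D; BDF→CE adds E → {A, B, C, D, E, F}. Minimal: {F}⁺ = {F}; {B}⁺ = {B} — none reach the full schema.

{B, F}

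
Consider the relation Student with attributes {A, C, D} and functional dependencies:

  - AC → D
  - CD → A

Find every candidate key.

Attribute C never appears on the right-hand side of any dependency, so C must belong to every candidate key.
{C}⁺ = {C}, which is not all of the schema, so we must add further attributes.
{A, C}⁺: AC→D adds D → {A, C, D}. Minimal: {C}⁺ = {C}; {A}⁺ = {A} — none reach the full schema.
{C, D}⁺: CD→A adds A → {A, C, D}. Minimal: {D}⁺ = {D}; {C}⁺ = {C} — none reach the full schema.
Any other superkey contains one of these as a subset, so there are no further candidate keys.

{A, C}, {C, D}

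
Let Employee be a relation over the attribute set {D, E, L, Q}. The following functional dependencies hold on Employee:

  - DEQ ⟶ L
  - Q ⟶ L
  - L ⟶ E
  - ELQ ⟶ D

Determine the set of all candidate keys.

Attribute Q never appears on the right-hand side of any dependency, so Q must belong to every candidate key.
{Q}⁺ = {D, E, L, Q}, which is all of the schema, so {Q} is the only candidate key.

(Q)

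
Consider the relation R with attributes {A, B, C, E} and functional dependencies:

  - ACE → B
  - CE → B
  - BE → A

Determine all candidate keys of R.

Attributes C, E never appear on any right-hand side, so every candidate key must contain {C, E}.
{C, E}⁺ = {A, B, C, E}, which is all of the schema, so {C, E} is the only candidate key.

{C, E}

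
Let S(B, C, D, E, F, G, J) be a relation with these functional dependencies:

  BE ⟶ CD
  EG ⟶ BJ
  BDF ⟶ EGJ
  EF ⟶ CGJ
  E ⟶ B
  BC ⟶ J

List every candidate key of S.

Attribute F never appears on the right-hand side of any dependency, so F must belong to every candidate key.
{F}⁺ = {F}, which is not all of the schema, so we must add further attributes.
{E, F}⁺: EF→CGJ adds C, G, J; E→B adds B; BE→CD adds D → {B, C, D, E, F, G, J}. Minimal: {F}⁺ = {F}; {E}⁺ = {B, C, D, E, J} — none reach the full schema.
{B, D, F}⁺: BDF→EGJ adds E, G, J; EF→CGJ adds C → {B, C, D, E, F, G, J}. Minimal: {D, F}⁺ = {D, F}; {B, F}⁺ = {B, F}; {B, D}⁺ = {B, D} — none reach the full schema.
Any other superkey contains one of these as a subset, so there are no further candidate keys.

(E, F), (B, D, F)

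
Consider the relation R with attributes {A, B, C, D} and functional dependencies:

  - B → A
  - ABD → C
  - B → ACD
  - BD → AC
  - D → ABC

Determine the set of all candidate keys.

(B); (D)

{B}⁺: B→A adds A; B→ACD adds C, D → {A, B, C, D}.
{D}⁺: D→ABC adds A, B, C → {A, B, C, D}.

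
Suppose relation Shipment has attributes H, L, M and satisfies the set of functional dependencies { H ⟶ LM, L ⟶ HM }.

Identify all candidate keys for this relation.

{H}⁺: H→LM adds L, M → {H, L, M}.
{L}⁺: L→HM adds H, M → {H, L, M}.
Any other superkey contains one of these as a subset, so there are no further candidate keys.

(H); (L)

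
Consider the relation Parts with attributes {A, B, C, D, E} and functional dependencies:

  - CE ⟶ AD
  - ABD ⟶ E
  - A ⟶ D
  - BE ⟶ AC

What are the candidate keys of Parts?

{A, B}; {B, E}

{A, B}⁺: A→D adds D; ABD→E adds E; BE→AC adds C → {A, B, C, D, E}. Minimal: {B}⁺ = {B}; {A}⁺ = {A, D} — none reach the full schema.
{B, E}⁺: BE→AC adds A, C; CE→AD adds D → {A, B, C, D, E}. Minimal: {E}⁺ = {E}; {B}⁺ = {B} — none reach the full schema.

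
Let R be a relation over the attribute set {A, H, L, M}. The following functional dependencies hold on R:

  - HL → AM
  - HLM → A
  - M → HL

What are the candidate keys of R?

{M}⁺: M→HL adds H, L; HL→AM adds A → {A, H, L, M}.
{H, L}⁺: HL→AM adds A, M → {A, H, L, M}.

{M}, {H, L}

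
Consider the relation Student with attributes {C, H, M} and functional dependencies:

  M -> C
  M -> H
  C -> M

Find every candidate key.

C, M

{C}⁺: C→M adds M; M→H adds H → {C, H, M}.
{M}⁺: M→C adds C; M→H adds H → {C, H, M}.
Any other superkey contains one of these as a subset, so there are no further candidate keys.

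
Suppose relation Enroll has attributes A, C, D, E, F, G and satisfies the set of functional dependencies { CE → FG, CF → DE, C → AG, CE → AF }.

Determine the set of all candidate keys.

{C, E}⁺: CE→FG adds F, G; CF→DE adds D; C→AG adds A → {A, C, D, E, F, G}.
{C, F}⁺: CF→DE adds D, E; C→AG adds A, G → {A, C, D, E, F, G}.

{C, E}, {C, F}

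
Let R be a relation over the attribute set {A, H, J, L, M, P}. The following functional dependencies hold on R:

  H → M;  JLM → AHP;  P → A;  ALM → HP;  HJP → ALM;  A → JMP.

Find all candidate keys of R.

{A, H}⁺: H→M adds M; A→JMP adds J, P; HJP→ALM adds L → {A, H, J, L, M, P}. Minimal: {H}⁺ = {H, M}; {A}⁺ = {A, J, M, P} — none reach the full schema.
{A, L}⁺: A→JMP adds J, M, P; JLM→AHP adds H → {A, H, J, L, M, P}. Minimal: {L}⁺ = {L}; {A}⁺ = {A, J, M, P} — none reach the full schema.
{H, P}⁺: H→M adds M; P→A adds A; A→JMP adds J; HJP→ALM adds L → {A, H, J, L, M, P}. Minimal: {P}⁺ = {A, J, M, P}; {H}⁺ = {H, M} — none reach the full schema.
{L, P}⁺: P→A adds A; A→JMP adds J, M; JLM→AHP adds H → {A, H, J, L, M, P}. Minimal: {P}⁺ = {A, J, M, P}; {L}⁺ = {L} — none reach the full schema.
{H, J, L}⁺: H→M adds M; JLM→AHP adds A, P → {A, H, J, L, M, P}. Minimal: {J, L}⁺ = {J, L}; {H, L}⁺ = {H, L, M}; {H, J}⁺ = {H, J, M} — none reach the full schema.
{J, L, M}⁺: JLM→AHP adds A, H, P → {A, H, J, L, M, P}. Minimal: {L, M}⁺ = {L, M}; {J, M}⁺ = {J, M}; {J, L}⁺ = {J, L} — none reach the full schema.
Any other superkey contains one of these as a subset, so there are no further candidate keys.

(A, H), (A, L), (H, P), (L, P), (H, J, L), (J, L, M)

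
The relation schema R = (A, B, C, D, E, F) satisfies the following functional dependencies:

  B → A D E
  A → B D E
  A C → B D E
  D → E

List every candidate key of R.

(A, C, F), (B, C, F)

Attributes C, F never appear on any right-hand side, so every candidate key must contain {C, F}.
{C, F}⁺ = {C, F}, which is not all of the schema, so we must add further attributes.
{A, C, F}⁺: A→BDE adds B, D, E → {A, B, C, D, E, F}. Minimal: {C, F}⁺ = {C, F}; {A, F}⁺ = {A, B, D, E, F}; {A, C}⁺ = {A, B, C, D, E} — none reach the full schema.
{B, C, F}⁺: B→ADE adds A, D, E → {A, B, C, D, E, F}. Minimal: {C, F}⁺ = {C, F}; {B, F}⁺ = {A, B, D, E, F}; {B, C}⁺ = {A, B, C, D, E} — none reach the full schema.
Any other superkey contains one of these as a subset, so there are no further candidate keys.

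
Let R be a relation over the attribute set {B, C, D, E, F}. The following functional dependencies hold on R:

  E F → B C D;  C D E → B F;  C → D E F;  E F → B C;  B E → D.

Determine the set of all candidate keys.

{C}, {E, F}

{C}⁺: C→DEF adds D, E, F; EF→BC adds B → {B, C, D, E, F}.
{E, F}⁺: EF→BCD adds B, C, D → {B, C, D, E, F}. Minimal: {F}⁺ = {F}; {E}⁺ = {E} — none reach the full schema.
Any other superkey contains one of these as a subset, so there are no further candidate keys.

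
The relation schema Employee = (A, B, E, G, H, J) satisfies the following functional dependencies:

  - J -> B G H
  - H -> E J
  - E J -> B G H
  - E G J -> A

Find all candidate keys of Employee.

{H}, {J}

{H}⁺: H→EJ adds E, J; EJ→BGH adds B, G; EGJ→A adds A → {A, B, E, G, H, J}.
{J}⁺: J→BGH adds B, G, H; H→EJ adds E; EGJ→A adds A → {A, B, E, G, H, J}.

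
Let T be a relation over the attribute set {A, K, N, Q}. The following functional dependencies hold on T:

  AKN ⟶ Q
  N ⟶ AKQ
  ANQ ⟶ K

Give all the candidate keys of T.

Attribute N never appears on the right-hand side of any dependency, so N must belong to every candidate key.
{N}⁺ = {A, K, N, Q}, which is all of the schema, so {N} is the only candidate key.

N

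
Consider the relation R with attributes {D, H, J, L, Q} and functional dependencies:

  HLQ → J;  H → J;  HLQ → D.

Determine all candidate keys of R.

Attributes H, L, Q never appear on any right-hand side, so every candidate key must contain {H, L, Q}.
{H, L, Q}⁺ = {D, H, J, L, Q}, which is all of the schema, so {H, L, Q} is the only candidate key.

(H, L, Q)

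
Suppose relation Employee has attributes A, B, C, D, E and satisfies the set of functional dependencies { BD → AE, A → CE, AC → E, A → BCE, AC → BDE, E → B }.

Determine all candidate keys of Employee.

{A}⁺: A→CE adds C, E; A→BCE adds B; AC→BDE adds D → {A, B, C, D, E}.
{B, D}⁺: BD→AE adds A, E; A→CE adds C → {A, B, C, D, E}. Minimal: {D}⁺ = {D}; {B}⁺ = {B} — none reach the full schema.
{D, E}⁺: E→B adds B; BD→AE adds A; A→CE adds C → {A, B, C, D, E}. Minimal: {E}⁺ = {B, E}; {D}⁺ = {D} — none reach the full schema.

{A}, {B, D}, {D, E}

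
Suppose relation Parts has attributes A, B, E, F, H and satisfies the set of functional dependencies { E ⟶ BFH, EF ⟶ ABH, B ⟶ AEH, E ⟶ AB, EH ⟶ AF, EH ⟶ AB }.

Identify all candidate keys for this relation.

{B}⁺: B→AEH adds A, E, H; EH→AF adds F → {A, B, E, F, H}.
{E}⁺: E→BFH adds B, F, H; EF→ABH adds A → {A, B, E, F, H}.

B, E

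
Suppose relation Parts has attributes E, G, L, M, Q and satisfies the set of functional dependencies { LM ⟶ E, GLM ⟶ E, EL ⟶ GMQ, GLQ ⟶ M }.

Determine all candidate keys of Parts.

{E, L}, {L, M}, {G, L, Q}

Attribute L never appears on the right-hand side of any dependency, so L must belong to every candidate key.
{L}⁺ = {L}, which is not all of the schema, so we must add further attributes.
{E, L}⁺: EL→GMQ adds G, M, Q → {E, G, L, M, Q}.
{L, M}⁺: LM→E adds E; EL→GMQ adds G, Q → {E, G, L, M, Q}.
{G, L, Q}⁺: GLQ→M adds M; LM→E adds E → {E, G, L, M, Q}.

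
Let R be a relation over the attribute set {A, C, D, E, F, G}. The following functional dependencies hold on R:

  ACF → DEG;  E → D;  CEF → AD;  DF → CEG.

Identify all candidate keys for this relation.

{D, F}, {E, F}, {A, C, F}

Attribute F never appears on the right-hand side of any dependency, so F must belong to every candidate key.
{F}⁺ = {F}, which is not all of the schema, so we must add further attributes.
{D, F}⁺: DF→CEG adds C, E, G; CEF→AD adds A → {A, C, D, E, F, G}. Minimal: {F}⁺ = {F}; {D}⁺ = {D} — none reach the full schema.
{E, F}⁺: E→D adds D; DF→CEG adds C, G; CEF→AD adds A → {A, C, D, E, F, G}. Minimal: {F}⁺ = {F}; {E}⁺ = {D, E} — none reach the full schema.
{A, C, F}⁺: ACF→DEG adds D, E, G → {A, C, D, E, F, G}. Minimal: {C, F}⁺ = {C, F}; {A, F}⁺ = {A, F}; {A, C}⁺ = {A, C} — none reach the full schema.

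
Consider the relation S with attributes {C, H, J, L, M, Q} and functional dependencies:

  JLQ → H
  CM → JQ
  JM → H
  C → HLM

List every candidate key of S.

{C}⁺: C→HLM adds H, L, M; CM→JQ adds J, Q → {C, H, J, L, M, Q}.
No other minimal superkey exists.

C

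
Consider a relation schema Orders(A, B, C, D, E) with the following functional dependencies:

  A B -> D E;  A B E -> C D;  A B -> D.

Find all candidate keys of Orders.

{A, B}

{A, B}⁺: AB→DE adds D, E; ABE→CD adds C → {A, B, C, D, E}.
No other minimal superkey exists.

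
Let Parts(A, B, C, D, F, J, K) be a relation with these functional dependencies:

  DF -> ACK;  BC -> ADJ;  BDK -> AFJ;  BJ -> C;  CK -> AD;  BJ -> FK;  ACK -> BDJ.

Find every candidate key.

(B, C), (B, J), (C, K), (D, F), (B, D, K)

{B, C}⁺: BC→ADJ adds A, D, J; BJ→FK adds F, K → {A, B, C, D, F, J, K}. Minimal: {C}⁺ = {C}; {B}⁺ = {B} — none reach the full schema.
{B, J}⁺: BJ→C adds C; BJ→FK adds F, K; BC→ADJ adds A, D → {A, B, C, D, F, J, K}. Minimal: {J}⁺ = {J}; {B}⁺ = {B} — none reach the full schema.
{C, K}⁺: CK→AD adds A, D; ACK→BDJ adds B, J; BDK→AFJ adds F → {A, B, C, D, F, J, K}. Minimal: {K}⁺ = {K}; {C}⁺ = {C} — none reach the full schema.
{D, F}⁺: DF→ACK adds A, C, K; ACK→BDJ adds B, J → {A, B, C, D, F, J, K}. Minimal: {F}⁺ = {F}; {D}⁺ = {D} — none reach the full schema.
{B, D, K}⁺: BDK→AFJ adds A, F, J; BJ→C adds C → {A, B, C, D, F, J, K}. Minimal: {D, K}⁺ = {D, K}; {B, K}⁺ = {B, K}; {B, D}⁺ = {B, D} — none reach the full schema.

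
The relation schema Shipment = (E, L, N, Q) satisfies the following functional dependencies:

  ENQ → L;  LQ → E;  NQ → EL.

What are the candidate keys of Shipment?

Attributes N, Q never appear on any right-hand side, so every candidate key must contain {N, Q}.
{N, Q}⁺ = {E, L, N, Q}, which is all of the schema, so {N, Q} is the only candidate key.

{N, Q}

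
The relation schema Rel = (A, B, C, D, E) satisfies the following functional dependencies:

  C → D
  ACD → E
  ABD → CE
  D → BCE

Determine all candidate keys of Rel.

Attribute A never appears on the right-hand side of any dependency, so A must belong to every candidate key.
{A}⁺ = {A}, which is not all of the schema, so we must add further attributes.
{A, C}⁺: C→D adds D; ACD→E adds E; D→BCE adds B → {A, B, C, D, E}. Minimal: {C}⁺ = {B, C, D, E}; {A}⁺ = {A} — none reach the full schema.
{A, D}⁺: D→BCE adds B, C, E → {A, B, C, D, E}. Minimal: {D}⁺ = {B, C, D, E}; {A}⁺ = {A} — none reach the full schema.
Any other superkey contains one of these as a subset, so there are no further candidate keys.

(A, C), (A, D)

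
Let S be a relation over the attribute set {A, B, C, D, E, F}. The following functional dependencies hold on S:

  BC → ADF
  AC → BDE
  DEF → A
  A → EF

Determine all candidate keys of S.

{A, C}, {B, C}, {C, D, E, F}

Attribute C never appears on the right-hand side of any dependency, so C must belong to every candidate key.
{C}⁺ = {C}, which is not all of the schema, so we must add further attributes.
{A, C}⁺: AC→BDE adds B, D, E; A→EF adds F → {A, B, C, D, E, F}. Minimal: {C}⁺ = {C}; {A}⁺ = {A, E, F} — none reach the full schema.
{B, C}⁺: BC→ADF adds A, D, F; AC→BDE adds E → {A, B, C, D, E, F}. Minimal: {C}⁺ = {C}; {B}⁺ = {B} — none reach the full schema.
{C, D, E, F}⁺: DEF→A adds A; AC→BDE adds B → {A, B, C, D, E, F}. Minimal: {D, E, F}⁺ = {A, D, E, F}; {C, E, F}⁺ = {C, E, F}; {C, D, F}⁺ = {C, D, F}; … — none reach the full schema.
Any other superkey contains one of these as a subset, so there are no further candidate keys.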